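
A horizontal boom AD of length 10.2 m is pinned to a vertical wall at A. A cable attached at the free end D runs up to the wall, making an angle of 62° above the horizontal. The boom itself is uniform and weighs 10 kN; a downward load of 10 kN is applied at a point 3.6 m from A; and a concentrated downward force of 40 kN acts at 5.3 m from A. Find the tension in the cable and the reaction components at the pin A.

ΣM about A: T·sin62°·10.2 − 10·5.1 − 10·3.6 − 40·5.3 = 0 → T = 299/(10.2·0.882948) = 33.1998 ≈ 33.20 kN.
ΣF_x = 0: A_x − T·cos62° = 0 → A_x = 33.1998 × 0.469472 = 15.59 kN.
ΣF_y = 0: A_y + T·sin62° − 10 − 10 − 40 = 0 → A_y = 60 − 33.1998 × 0.882948 = 30.69 kN.

T = 33.20 kN, A_x = 15.59 kN, A_y = 30.69 kN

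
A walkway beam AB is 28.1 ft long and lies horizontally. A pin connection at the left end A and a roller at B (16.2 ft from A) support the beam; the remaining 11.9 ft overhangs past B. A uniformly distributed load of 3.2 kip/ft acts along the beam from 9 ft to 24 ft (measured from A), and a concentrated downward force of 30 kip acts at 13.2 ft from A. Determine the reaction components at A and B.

A_x = 0, A_y = 4.667 kip, B_y = 73.33 kip

Resultant of the distributed load: 3.2 × 15 = 48 kip at 16.5 ft from A.
ΣM about A: B_y·16.2 − (3.2·15)·16.5 − 30·13.2 = 0 → B_y = 1188/16.2 = 73.3333 ≈ 73.33 kip.
ΣF_y = 0: A_y + 73.3333 − 3.2·15 − 30 = 0 → A_y = 4.667 kip.
ΣF_x = 0: no horizontal applied forces, so A_x = 0.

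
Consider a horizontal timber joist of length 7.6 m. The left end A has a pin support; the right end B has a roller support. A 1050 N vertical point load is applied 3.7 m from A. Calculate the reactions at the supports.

A_x = 0, A_y = 538.8 N, B_y = 511.2 N

ΣM about A: B_y·7.6 − 1050·3.7 = 0 → B_y = 3885/7.6 = 511.184 ≈ 511.2 N.
ΣF_y = 0: A_y + 511.184 − 1050 = 0 → A_y = 538.8 N.
ΣF_x = 0: no horizontal applied forces, so A_x = 0.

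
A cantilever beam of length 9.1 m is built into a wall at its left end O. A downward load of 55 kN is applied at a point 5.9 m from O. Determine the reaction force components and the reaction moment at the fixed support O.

O_x = 0, O_y = 55.00 kN, M_O = 324.5 kN·m

ΣF_x = 0: O_x = 0.
ΣF_y = 0: O_y − 55 = 0 → O_y = 55.00 kN.
ΣM about O: M_O − 55·5.9 = 0 → M_O = 324.5 kN·m.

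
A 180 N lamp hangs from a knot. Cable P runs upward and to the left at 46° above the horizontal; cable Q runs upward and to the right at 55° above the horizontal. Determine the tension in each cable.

T_P = 105.2 N, T_Q = 127.4 N

ΣF_x = 0: −T_P·cos46° + T_Q·cos55° = 0 → T_Q = 1.2111·T_P.
ΣF_y = 0: T_P·sin46° + T_Q·sin55° = 180.
Substitute: T_P·(0.71934 + 1.2111·0.819152) = 180 → T_P = 105.176 ≈ 105.2 N.
Then T_Q = 1.2111 × 105.176 = 127.4 N.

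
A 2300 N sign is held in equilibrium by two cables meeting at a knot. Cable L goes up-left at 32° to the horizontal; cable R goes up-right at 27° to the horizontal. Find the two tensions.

T_L = 2391 N, T_R = 2276 N

ΣF_x = 0: −T_L·cos32° + T_R·cos27° = 0 → T_R = 0.951787·T_L.
ΣF_y = 0: T_L·sin32° + T_R·sin27° = 2300.
Substitute: T_L·(0.529919 + 0.951787·0.45399) = 2300 → T_L = 2390.8 ≈ 2391 N.
Then T_R = 0.951787 × 2390.8 = 2276 N.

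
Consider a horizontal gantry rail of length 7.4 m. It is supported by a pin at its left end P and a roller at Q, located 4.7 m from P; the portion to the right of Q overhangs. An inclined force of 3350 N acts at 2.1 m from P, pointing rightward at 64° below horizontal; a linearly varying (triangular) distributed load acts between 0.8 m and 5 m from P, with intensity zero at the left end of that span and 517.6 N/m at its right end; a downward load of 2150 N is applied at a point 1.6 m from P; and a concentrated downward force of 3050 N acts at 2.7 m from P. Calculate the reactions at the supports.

P_x = -1469 N, P_y = 4636 N, Q_y = 4662 N

Resultant of the triangular load: ½ × 517.6 × 4.2 = 1086.96 N, acting at 3.6 m from P (one-third of the span from the peak).
ΣM about P: Q_y·4.7 − 3350·sin64°·2.1 − (½·517.6·4.2)·3.6 − 2150·1.6 − 3050·2.7 = 0 → Q_y = 21911.1/4.7 = 4661.94 ≈ 4662 N.
ΣF_y = 0: P_y + 4661.94 − 3350·sin64° − ½·517.6·4.2 − 2150 − 3050 = 0 → P_y = 4636 N.
ΣF_x = 0: P_x + 3350·cos64° = 0 → P_x = -1469 N.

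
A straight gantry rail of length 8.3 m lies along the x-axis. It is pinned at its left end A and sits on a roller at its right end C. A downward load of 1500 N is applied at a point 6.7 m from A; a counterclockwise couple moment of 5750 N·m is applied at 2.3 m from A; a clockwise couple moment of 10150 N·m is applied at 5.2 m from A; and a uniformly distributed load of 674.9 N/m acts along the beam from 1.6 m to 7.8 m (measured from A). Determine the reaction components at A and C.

Resultant of the distributed load: 674.9 × 6.2 = 4184.38 N at 4.7 m from A.
ΣM about A: C_y·8.3 − 1500·6.7 + 5750 − 10150 − (674.9·6.2)·4.7 = 0 → C_y = 34116.586/8.3 = 4110.43 ≈ 4110 N.
ΣF_y = 0: A_y + 4110.43 − 1500 − 674.9·6.2 = 0 → A_y = 1574 N.
ΣF_x = 0: no horizontal applied forces, so A_x = 0.

A_x = 0, A_y = 1574 N, C_y = 4110 N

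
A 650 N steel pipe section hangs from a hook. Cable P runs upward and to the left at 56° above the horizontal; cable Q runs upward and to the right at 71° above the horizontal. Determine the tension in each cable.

T_P = 265.0 N, T_Q = 455.1 N

ΣF_x = 0: −T_P·cos56° + T_Q·cos71° = 0 → T_Q = 1.71759·T_P.
ΣF_y = 0: T_P·sin56° + T_Q·sin71° = 650.
Substitute: T_P·(0.829038 + 1.71759·0.945519) = 650 → T_P = 264.976 ≈ 265.0 N.
Then T_Q = 1.71759 × 264.976 = 455.1 N.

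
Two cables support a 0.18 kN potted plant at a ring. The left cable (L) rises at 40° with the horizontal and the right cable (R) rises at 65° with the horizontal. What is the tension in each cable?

ΣF_x = 0: −T_L·cos40° + T_R·cos65° = 0 → T_R = 1.81262·T_L.
ΣF_y = 0: T_L·sin40° + T_R·sin65° = 0.18.
Substitute: T_L·(0.642788 + 1.81262·0.906308) = 0.18 → T_L = 0.0787546 ≈ 0.07875 kN.
Then T_R = 1.81262 × 0.0787546 = 0.1428 kN.

T_L = 0.07875 kN, T_R = 0.1428 kN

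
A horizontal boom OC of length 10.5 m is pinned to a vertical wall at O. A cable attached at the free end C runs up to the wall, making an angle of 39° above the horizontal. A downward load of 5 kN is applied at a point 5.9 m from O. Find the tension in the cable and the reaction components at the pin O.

T = 4.464 kN, O_x = 3.469 kN, O_y = 2.190 kN

ΣM about O: T·sin39°·10.5 − 5·5.9 = 0 → T = 29.5/(10.5·0.62932) = 4.46438 ≈ 4.464 kN.
ΣF_x = 0: O_x − T·cos39° = 0 → O_x = 4.46438 × 0.777146 = 3.469 kN.
ΣF_y = 0: O_y + T·sin39° − 5 = 0 → O_y = 5 − 4.46438 × 0.62932 = 2.190 kN.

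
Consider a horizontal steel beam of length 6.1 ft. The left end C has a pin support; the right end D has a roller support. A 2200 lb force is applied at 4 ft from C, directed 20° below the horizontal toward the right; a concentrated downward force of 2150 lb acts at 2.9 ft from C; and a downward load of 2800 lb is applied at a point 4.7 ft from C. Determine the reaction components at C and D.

ΣM about C: D_y·6.1 − 2200·sin20°·4 − 2150·2.9 − 2800·4.7 = 0 → D_y = 22404.8/6.1 = 3672.92 ≈ 3673 lb.
ΣF_y = 0: C_y + 3672.92 − 2200·sin20° − 2150 − 2800 = 0 → C_y = 2030 lb.
ΣF_x = 0: C_x + 2200·cos20° = 0 → C_x = -2067 lb.

C_x = -2067 lb, C_y = 2030 lb, D_y = 3673 lb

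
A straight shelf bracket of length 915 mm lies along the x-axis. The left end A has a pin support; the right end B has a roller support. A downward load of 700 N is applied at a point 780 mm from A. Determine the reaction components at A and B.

Taking moments about A: B_y·915 − 700·780 = 0 → B_y = 546000/915 = 596.721 ≈ 596.7 N.
ΣF_y = 0: A_y + 596.721 − 700 = 0 → A_y = 103.3 N.
ΣF_x = 0: no horizontal applied forces, so A_x = 0.

A_x = 0, A_y = 103.3 N, B_y = 596.7 N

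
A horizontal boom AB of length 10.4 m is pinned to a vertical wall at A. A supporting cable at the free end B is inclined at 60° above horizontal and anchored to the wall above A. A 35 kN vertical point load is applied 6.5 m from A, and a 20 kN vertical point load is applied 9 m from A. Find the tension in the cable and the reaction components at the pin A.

T = 45.24 kN, A_x = 22.62 kN, A_y = 15.82 kN

ΣM about A: T·sin60°·10.4 − 35·6.5 − 20·9 = 0 → T = 407.5/(10.4·0.866025) = 45.2443 ≈ 45.24 kN.
ΣF_x = 0: A_x − T·cos60° = 0 → A_x = 45.2443 × 0.5 = 22.62 kN.
ΣF_y = 0: A_y + T·sin60° − 35 − 20 = 0 → A_y = 55 − 45.2443 × 0.866025 = 15.82 kN.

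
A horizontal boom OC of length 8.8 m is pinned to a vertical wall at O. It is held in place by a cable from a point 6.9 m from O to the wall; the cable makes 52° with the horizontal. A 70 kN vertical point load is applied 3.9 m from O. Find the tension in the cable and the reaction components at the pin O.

ΣM about O: T·sin52°·6.9 − 70·3.9 = 0 → T = 273/(6.9·0.788011) = 50.209 ≈ 50.21 kN.
ΣF_x = 0: O_x − T·cos52° = 0 → O_x = 50.209 × 0.615661 = 30.91 kN.
ΣF_y = 0: O_y + T·sin52° − 70 = 0 → O_y = 70 − 50.209 × 0.788011 = 30.43 kN.

T = 50.21 kN, O_x = 30.91 kN, O_y = 30.43 kN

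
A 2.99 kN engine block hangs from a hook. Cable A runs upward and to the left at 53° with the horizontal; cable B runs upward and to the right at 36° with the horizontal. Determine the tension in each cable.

ΣF_x = 0: −T_A·cos53° + T_B·cos36° = 0 → T_B = 0.743884·T_A.
ΣF_y = 0: T_A·sin53° + T_B·sin36° = 2.99.
Substitute: T_A·(0.798636 + 0.743884·0.587785) = 2.99 → T_A = 2.41933 ≈ 2.419 kN.
Then T_B = 0.743884 × 2.41933 = 1.800 kN.

T_A = 2.419 kN, T_B = 1.800 kN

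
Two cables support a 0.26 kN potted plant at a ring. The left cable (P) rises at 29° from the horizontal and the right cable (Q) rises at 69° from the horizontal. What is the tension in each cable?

T_P = 0.09409 kN, T_Q = 0.2296 kN

ΣF_x = 0: −T_P·cos29° + T_Q·cos69° = 0 → T_Q = 2.44056·T_P.
ΣF_y = 0: T_P·sin29° + T_Q·sin69° = 0.26.
Substitute: T_P·(0.48481 + 2.44056·0.93358) = 0.26 → T_P = 0.0940915 ≈ 0.09409 kN.
Then T_Q = 2.44056 × 0.0940915 = 0.2296 kN.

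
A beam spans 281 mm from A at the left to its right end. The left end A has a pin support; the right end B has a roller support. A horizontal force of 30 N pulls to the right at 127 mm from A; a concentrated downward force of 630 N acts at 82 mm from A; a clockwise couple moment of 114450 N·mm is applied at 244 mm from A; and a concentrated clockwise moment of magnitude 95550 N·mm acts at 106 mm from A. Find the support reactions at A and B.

Taking moments about A: B_y·281 − 630·82 − 114450 − 95550 = 0 → B_y = 261660/281 = 931.174 ≈ 931.2 N.
ΣF_y = 0: A_y + 931.174 − 630 = 0 → A_y = -301.2 N.
ΣF_x = 0: A_x + 30 = 0 → A_x = -30.00 N.

A_x = -30.00 N, A_y = -301.2 N, B_y = 931.2 N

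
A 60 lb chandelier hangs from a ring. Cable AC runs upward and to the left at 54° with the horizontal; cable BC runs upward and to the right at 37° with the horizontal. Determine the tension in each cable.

ΣF_x = 0: −T_AC·cos54° + T_BC·cos37° = 0 → T_BC = 0.735987·T_AC.
ΣF_y = 0: T_AC·sin54° + T_BC·sin37° = 60.
Substitute: T_AC·(0.809017 + 0.735987·0.601815) = 60 → T_AC = 47.9254 ≈ 47.93 lb.
Then T_BC = 0.735987 × 47.9254 = 35.27 lb.

T_AC = 47.93 lb, T_BC = 35.27 lb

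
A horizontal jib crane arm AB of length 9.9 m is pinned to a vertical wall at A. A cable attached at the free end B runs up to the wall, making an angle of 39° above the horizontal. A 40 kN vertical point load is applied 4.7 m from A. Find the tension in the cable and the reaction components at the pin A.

ΣM about A: T·sin39°·9.9 − 40·4.7 = 0 → T = 188/(9.9·0.62932) = 30.1753 ≈ 30.18 kN.
ΣF_x = 0: A_x − T·cos39° = 0 → A_x = 30.1753 × 0.777146 = 23.45 kN.
ΣF_y = 0: A_y + T·sin39° − 40 = 0 → A_y = 40 − 30.1753 × 0.62932 = 21.01 kN.

T = 30.18 kN, A_x = 23.45 kN, A_y = 21.01 kN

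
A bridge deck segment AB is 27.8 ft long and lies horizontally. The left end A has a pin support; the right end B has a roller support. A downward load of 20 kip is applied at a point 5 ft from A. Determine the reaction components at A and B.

Taking moments about A: B_y·27.8 − 20·5 = 0 → B_y = 100/27.8 = 3.59712 ≈ 3.597 kip.
ΣF_y = 0: A_y + 3.59712 − 20 = 0 → A_y = 16.40 kip.
ΣF_x = 0: no horizontal applied forces, so A_x = 0.

A_x = 0, A_y = 16.40 kip, B_y = 3.597 kip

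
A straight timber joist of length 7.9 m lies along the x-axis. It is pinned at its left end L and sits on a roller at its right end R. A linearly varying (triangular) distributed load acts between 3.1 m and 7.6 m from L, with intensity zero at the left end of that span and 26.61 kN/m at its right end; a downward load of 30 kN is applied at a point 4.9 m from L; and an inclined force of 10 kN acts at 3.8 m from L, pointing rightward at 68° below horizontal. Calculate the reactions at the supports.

Resultant of the triangular load: ½ × 26.61 × 4.5 = 59.8725 kN, acting at 6.1 m from L (one-third of the span from the peak).
Moments about L: R_y·7.9 − (½·26.61·4.5)·6.1 − 30·4.9 − 10·sin68°·3.8 = 0 → R_y = 547.455/7.9 = 69.2981 ≈ 69.30 kN.
ΣF_y = 0: L_y + 69.2981 − ½·26.61·4.5 − 30 − 10·sin68° = 0 → L_y = 29.85 kN.
ΣF_x = 0: L_x + 10·cos68° = 0 → L_x = -3.746 kN.

L_x = -3.746 kN, L_y = 29.85 kN, R_y = 69.30 kN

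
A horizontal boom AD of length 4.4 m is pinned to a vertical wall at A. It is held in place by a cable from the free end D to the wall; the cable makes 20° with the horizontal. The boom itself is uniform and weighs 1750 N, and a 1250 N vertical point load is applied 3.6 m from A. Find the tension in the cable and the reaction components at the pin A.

ΣM about A: T·sin20°·4.4 − 1750·2.2 − 1250·3.6 = 0 → T = 8350/(4.4·0.34202) = 5548.59 ≈ 5549 N.
ΣF_x = 0: A_x − T·cos20° = 0 → A_x = 5548.59 × 0.939693 = 5214 N.
ΣF_y = 0: A_y + T·sin20° − 1750 − 1250 = 0 → A_y = 3000 − 5548.59 × 0.34202 = 1102 N.

T = 5549 N, A_x = 5214 N, A_y = 1102 N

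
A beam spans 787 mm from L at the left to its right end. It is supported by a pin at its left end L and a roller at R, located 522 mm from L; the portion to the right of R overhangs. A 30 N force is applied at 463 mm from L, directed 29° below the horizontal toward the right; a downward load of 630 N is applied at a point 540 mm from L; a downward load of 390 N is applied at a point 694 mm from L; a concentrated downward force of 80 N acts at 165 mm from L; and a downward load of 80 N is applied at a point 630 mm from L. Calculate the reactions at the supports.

Taking moments about L: R_y·522 − 30·sin29°·463 − 630·540 − 390·694 − 80·165 − 80·630 = 0 → R_y = 681194/522 = 1304.97 ≈ 1305 N.
ΣF_y = 0: L_y + 1304.97 − 30·sin29° − 630 − 390 − 80 − 80 = 0 → L_y = -110.4 N.
ΣF_x = 0: L_x + 30·cos29° = 0 → L_x = -26.24 N.

L_x = -26.24 N, L_y = -110.4 N, R_y = 1305 N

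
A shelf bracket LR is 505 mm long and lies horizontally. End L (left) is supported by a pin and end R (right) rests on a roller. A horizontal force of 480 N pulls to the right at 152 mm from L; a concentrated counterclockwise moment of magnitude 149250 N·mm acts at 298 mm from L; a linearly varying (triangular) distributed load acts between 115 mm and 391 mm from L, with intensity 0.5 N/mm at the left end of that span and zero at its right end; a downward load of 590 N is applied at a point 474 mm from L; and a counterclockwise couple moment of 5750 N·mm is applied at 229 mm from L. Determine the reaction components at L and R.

L_x = -480.0 N, L_y = 383.9 N, R_y = 275.1 N

Resultant of the triangular load: ½ × 0.5 × 276 = 69 N, acting at 207 mm from L (one-third of the span from the peak).
ΣM about L: R_y·505 + 149250 − (½·0.5·276)·207 − 590·474 + 5750 = 0 → R_y = 138943/505 = 275.135 ≈ 275.1 N.
ΣF_y = 0: L_y + 275.135 − ½·0.5·276 − 590 = 0 → L_y = 383.9 N.
ΣF_x = 0: L_x + 480 = 0 → L_x = -480.0 N.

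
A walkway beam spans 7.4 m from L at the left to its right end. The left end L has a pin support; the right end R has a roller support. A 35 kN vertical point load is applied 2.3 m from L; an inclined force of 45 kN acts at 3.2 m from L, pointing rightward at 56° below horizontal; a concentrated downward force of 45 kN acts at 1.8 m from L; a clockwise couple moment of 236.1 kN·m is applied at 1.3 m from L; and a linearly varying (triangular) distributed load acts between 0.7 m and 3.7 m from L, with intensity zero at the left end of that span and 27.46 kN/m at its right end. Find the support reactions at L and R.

Resultant of the triangular load: ½ × 27.46 × 3 = 41.19 kN, acting at 2.7 m from L (one-third of the span from the peak).
Moments about L: R_y·7.4 − 35·2.3 − 45·sin56°·3.2 − 45·1.8 − 236.1 − (½·27.46·3)·2.7 = 0 → R_y = 628.194/7.4 = 84.8911 ≈ 84.89 kN.
ΣF_y = 0: L_y + 84.8911 − 35 − 45·sin56° − 45 − ½·27.46·3 = 0 → L_y = 73.61 kN.
ΣF_x = 0: L_x + 45·cos56° = 0 → L_x = -25.16 kN.

L_x = -25.16 kN, L_y = 73.61 kN, R_y = 84.89 kN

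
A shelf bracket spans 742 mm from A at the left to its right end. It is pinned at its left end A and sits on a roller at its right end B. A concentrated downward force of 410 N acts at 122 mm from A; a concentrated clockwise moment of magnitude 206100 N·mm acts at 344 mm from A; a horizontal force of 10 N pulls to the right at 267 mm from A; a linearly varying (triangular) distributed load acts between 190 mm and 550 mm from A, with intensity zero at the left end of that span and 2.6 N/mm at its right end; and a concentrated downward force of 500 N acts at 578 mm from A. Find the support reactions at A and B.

Resultant of the triangular load: ½ × 2.6 × 360 = 468 N, acting at 430 mm from A (one-third of the span from the peak).
Taking moments about A: B_y·742 − 410·122 − 206100 − (½·2.6·360)·430 − 500·578 = 0 → B_y = 746360/742 = 1005.88 ≈ 1006 N.
ΣF_y = 0: A_y + 1005.88 − 410 − ½·2.6·360 − 500 = 0 → A_y = 372.1 N.
ΣF_x = 0: A_x + 10 = 0 → A_x = -10.00 N.

A_x = -10.00 N, A_y = 372.1 N, B_y = 1006 N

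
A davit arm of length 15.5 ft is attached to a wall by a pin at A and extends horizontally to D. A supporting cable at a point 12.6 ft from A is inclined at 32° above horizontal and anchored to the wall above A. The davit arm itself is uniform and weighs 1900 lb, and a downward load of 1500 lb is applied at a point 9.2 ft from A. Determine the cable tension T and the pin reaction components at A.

T = 4272 lb, A_x = 3623 lb, A_y = 1136 lb

ΣM about A: T·sin32°·12.6 − 1900·7.75 − 1500·9.2 = 0 → T = 28525/(12.6·0.529919) = 4272.14 ≈ 4272 lb.
ΣF_x = 0: A_x − T·cos32° = 0 → A_x = 4272.14 × 0.848048 = 3623 lb.
ΣF_y = 0: A_y + T·sin32° − 1900 − 1500 = 0 → A_y = 3400 − 4272.14 × 0.529919 = 1136 lb.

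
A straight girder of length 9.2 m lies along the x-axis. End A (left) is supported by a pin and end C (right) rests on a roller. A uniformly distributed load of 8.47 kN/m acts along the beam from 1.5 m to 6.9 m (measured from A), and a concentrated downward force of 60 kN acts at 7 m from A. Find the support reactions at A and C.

A_x = 0, A_y = 39.21 kN, C_y = 66.53 kN

Resultant of the distributed load: 8.47 × 5.4 = 45.738 kN at 4.2 m from A.
ΣM about A: C_y·9.2 − (8.47·5.4)·4.2 − 60·7 = 0 → C_y = 612.0996/9.2 = 66.5326 ≈ 66.53 kN.
ΣF_y = 0: A_y + 66.5326 − 8.47·5.4 − 60 = 0 → A_y = 39.21 kN.
ΣF_x = 0: no horizontal applied forces, so A_x = 0.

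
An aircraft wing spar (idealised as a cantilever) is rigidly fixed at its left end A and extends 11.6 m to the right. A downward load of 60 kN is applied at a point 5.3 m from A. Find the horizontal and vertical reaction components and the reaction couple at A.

ΣF_x = 0: A_x = 0.
ΣF_y = 0: A_y − 60 = 0 → A_y = 60.00 kN.
ΣM about A: M_A − 60·5.3 = 0 → M_A = 318.0 kN·m.

A_x = 0, A_y = 60.00 kN, M_A = 318.0 kN·m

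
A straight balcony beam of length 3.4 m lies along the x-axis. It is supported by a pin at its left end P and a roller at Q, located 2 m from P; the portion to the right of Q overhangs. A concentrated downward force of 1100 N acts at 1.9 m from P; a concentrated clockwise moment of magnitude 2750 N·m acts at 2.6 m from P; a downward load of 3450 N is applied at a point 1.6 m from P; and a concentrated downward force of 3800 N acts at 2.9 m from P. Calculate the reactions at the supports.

Moments about P: Q_y·2 − 1100·1.9 − 2750 − 3450·1.6 − 3800·2.9 = 0 → Q_y = 21380/2 = 10690 N.
ΣF_y = 0: P_y + 10690 − 1100 − 3450 − 3800 = 0 → P_y = -2340 N.
ΣF_x = 0: no horizontal applied forces, so P_x = 0.

P_x = 0, P_y = -2340 N, Q_y = 10690 N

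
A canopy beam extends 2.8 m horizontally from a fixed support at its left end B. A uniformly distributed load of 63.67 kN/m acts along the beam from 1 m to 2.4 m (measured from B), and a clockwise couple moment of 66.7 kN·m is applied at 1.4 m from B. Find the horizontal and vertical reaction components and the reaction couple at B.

B_x = 0, B_y = 89.14 kN, M_B = 218.2 kN·m

Resultant of the distributed load: 63.67 × 1.4 = 89.138 kN at 1.7 m from B.
ΣF_x = 0: B_x = 0.
ΣF_y = 0: B_y − 63.67·1.4 = 0 → B_y = 89.14 kN.
ΣM about B: M_B − (63.67·1.4)·1.7 − 66.7 = 0 → M_B = 218.2 kN·m.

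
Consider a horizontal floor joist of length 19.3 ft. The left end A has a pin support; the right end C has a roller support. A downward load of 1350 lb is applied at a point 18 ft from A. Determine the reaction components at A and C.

Moments about A: C_y·19.3 − 1350·18 = 0 → C_y = 24300/19.3 = 1259.07 ≈ 1259 lb.
ΣF_y = 0: A_y + 1259.07 − 1350 = 0 → A_y = 90.93 lb.
ΣF_x = 0: no horizontal applied forces, so A_x = 0.

A_x = 0, A_y = 90.93 lb, C_y = 1259 lb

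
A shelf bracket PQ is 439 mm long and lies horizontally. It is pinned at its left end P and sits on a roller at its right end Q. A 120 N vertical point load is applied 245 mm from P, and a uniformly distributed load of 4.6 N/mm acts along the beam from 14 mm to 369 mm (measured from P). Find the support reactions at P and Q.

Resultant of the distributed load: 4.6 × 355 = 1633 N at 191.5 mm from P.
Moments about P: Q_y·439 − 120·245 − (4.6·355)·191.5 = 0 → Q_y = 342119.5/439 = 779.315 ≈ 779.3 N.
ΣF_y = 0: P_y + 779.315 − 120 − 4.6·355 = 0 → P_y = 973.7 N.
ΣF_x = 0: no horizontal applied forces, so P_x = 0.

P_x = 0, P_y = 973.7 N, Q_y = 779.3 N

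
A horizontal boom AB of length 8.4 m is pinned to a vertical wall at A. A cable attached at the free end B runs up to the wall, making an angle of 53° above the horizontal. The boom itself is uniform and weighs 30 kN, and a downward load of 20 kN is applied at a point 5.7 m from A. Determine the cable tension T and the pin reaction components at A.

ΣM about A: T·sin53°·8.4 − 30·4.2 − 20·5.7 = 0 → T = 240/(8.4·0.798636) = 35.7753 ≈ 35.78 kN.
ΣF_x = 0: A_x − T·cos53° = 0 → A_x = 35.7753 × 0.601815 = 21.53 kN.
ΣF_y = 0: A_y + T·sin53° − 30 − 20 = 0 → A_y = 50 − 35.7753 × 0.798636 = 21.43 kN.

T = 35.78 kN, A_x = 21.53 kN, A_y = 21.43 kN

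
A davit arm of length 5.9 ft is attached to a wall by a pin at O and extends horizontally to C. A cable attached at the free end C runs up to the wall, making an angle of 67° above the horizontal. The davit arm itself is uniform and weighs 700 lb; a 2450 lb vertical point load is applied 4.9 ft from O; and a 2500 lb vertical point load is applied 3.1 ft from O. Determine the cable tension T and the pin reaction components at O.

T = 4018 lb, O_x = 1570 lb, O_y = 1952 lb

ΣM about O: T·sin67°·5.9 − 700·2.95 − 2450·4.9 − 2500·3.1 = 0 → T = 21820/(5.9·0.920505) = 4017.69 ≈ 4018 lb.
ΣF_x = 0: O_x − T·cos67° = 0 → O_x = 4017.69 × 0.390731 = 1570 lb.
ΣF_y = 0: O_y + T·sin67° − 700 − 2450 − 2500 = 0 → O_y = 5650 − 4017.69 × 0.920505 = 1952 lb.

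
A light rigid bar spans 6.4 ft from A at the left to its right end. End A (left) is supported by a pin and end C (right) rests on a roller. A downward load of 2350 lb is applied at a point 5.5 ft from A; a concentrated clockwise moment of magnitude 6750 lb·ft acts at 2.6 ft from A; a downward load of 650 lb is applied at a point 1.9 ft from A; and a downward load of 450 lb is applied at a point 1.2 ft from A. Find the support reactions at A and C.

Moments about A: C_y·6.4 − 2350·5.5 − 6750 − 650·1.9 − 450·1.2 = 0 → C_y = 21450/6.4 = 3351.56 ≈ 3352 lb.
ΣF_y = 0: A_y + 3351.56 − 2350 − 650 − 450 = 0 → A_y = 98.44 lb.
ΣF_x = 0: no horizontal applied forces, so A_x = 0.

A_x = 0, A_y = 98.44 lb, C_y = 3352 lb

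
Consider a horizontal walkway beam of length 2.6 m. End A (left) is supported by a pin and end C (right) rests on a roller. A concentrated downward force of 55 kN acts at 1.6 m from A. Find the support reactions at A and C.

Moments about A: C_y·2.6 − 55·1.6 = 0 → C_y = 88/2.6 = 33.8462 ≈ 33.85 kN.
ΣF_y = 0: A_y + 33.8462 − 55 = 0 → A_y = 21.15 kN.
ΣF_x = 0: no horizontal applied forces, so A_x = 0.

A_x = 0, A_y = 21.15 kN, C_y = 33.85 kN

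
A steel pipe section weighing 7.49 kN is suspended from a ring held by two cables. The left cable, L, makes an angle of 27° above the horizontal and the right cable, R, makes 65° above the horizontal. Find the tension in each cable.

T_L = 3.167 kN, T_R = 6.678 kN

ΣF_x = 0: −T_L·cos27° + T_R·cos65° = 0 → T_R = 2.1083·T_L.
ΣF_y = 0: T_L·sin27° + T_R·sin65° = 7.49.
Substitute: T_L·(0.45399 + 2.1083·0.906308) = 7.49 → T_L = 3.16734 ≈ 3.167 kN.
Then T_R = 2.1083 × 3.16734 = 6.678 kN.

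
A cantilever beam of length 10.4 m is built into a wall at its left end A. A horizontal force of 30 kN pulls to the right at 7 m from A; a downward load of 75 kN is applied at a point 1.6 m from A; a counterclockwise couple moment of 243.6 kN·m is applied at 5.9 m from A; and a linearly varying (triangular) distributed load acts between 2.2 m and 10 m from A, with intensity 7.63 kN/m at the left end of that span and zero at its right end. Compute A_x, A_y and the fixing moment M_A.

A_x = -30.00 kN, A_y = 104.8 kN, M_A = 19.23 kN·m

Resultant of the triangular load: ½ × 7.63 × 7.8 = 29.757 kN, acting at 4.8 m from A (one-third of the span from the peak).
ΣF_x = 0: A_x + 30 = 0 → A_x = -30.00 kN.
ΣF_y = 0: A_y − 75 − ½·7.63·7.8 = 0 → A_y = 104.8 kN.
ΣM about A: M_A − 75·1.6 + 243.6 − (½·7.63·7.8)·4.8 = 0 → M_A = 19.23 kN·m.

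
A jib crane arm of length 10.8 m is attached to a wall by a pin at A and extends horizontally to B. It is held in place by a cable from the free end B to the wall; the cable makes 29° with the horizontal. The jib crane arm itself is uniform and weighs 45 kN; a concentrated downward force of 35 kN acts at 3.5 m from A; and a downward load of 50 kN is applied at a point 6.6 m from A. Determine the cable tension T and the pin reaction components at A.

T = 132.8 kN, A_x = 116.2 kN, A_y = 65.60 kN

ΣM about A: T·sin29°·10.8 − 45·5.4 − 35·3.5 − 50·6.6 = 0 → T = 695.5/(10.8·0.48481) = 132.832 ≈ 132.8 kN.
ΣF_x = 0: A_x − T·cos29° = 0 → A_x = 132.832 × 0.87462 = 116.2 kN.
ΣF_y = 0: A_y + T·sin29° − 45 − 35 − 50 = 0 → A_y = 130 − 132.832 × 0.48481 = 65.60 kN.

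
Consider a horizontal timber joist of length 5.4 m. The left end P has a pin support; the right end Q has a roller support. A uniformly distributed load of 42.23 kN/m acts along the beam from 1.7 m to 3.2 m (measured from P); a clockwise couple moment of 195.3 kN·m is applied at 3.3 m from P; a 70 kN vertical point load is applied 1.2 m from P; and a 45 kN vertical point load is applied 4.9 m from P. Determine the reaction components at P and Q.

Resultant of the distributed load: 42.23 × 1.5 = 63.345 kN at 2.45 m from P.
Moments about P: Q_y·5.4 − (42.23·1.5)·2.45 − 195.3 − 70·1.2 − 45·4.9 = 0 → Q_y = 654.99525/5.4 = 121.295 ≈ 121.3 kN.
ΣF_y = 0: P_y + 121.295 − 42.23·1.5 − 70 − 45 = 0 → P_y = 57.05 kN.
ΣF_x = 0: no horizontal applied forces, so P_x = 0.

P_x = 0, P_y = 57.05 kN, Q_y = 121.3 kN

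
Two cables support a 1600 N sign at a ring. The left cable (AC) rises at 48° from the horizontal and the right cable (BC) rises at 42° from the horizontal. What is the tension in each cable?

T_AC = 1189 N, T_BC = 1071 N

ΣF_x = 0: −T_AC·cos48° + T_BC·cos42° = 0 → T_BC = 0.900404·T_AC.
ΣF_y = 0: T_AC·sin48° + T_BC·sin42° = 1600.
Substitute: T_AC·(0.743145 + 0.900404·0.669131) = 1600 → T_AC = 1189.03 ≈ 1189 N.
Then T_BC = 0.900404 × 1189.03 = 1071 N.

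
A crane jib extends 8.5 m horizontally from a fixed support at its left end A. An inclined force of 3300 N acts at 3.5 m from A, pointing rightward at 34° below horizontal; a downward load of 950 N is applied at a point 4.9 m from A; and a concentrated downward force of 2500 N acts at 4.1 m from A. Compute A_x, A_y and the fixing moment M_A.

A_x = -2736 N, A_y = 5295 N, M_A = 21360 N·m

ΣF_x = 0: A_x + 3300·cos34° = 0 → A_x = -2736 N.
ΣF_y = 0: A_y − 3300·sin34° − 950 − 2500 = 0 → A_y = 5295 N.
ΣM about A: M_A − 3300·sin34°·3.5 − 950·4.9 − 2500·4.1 = 0 → M_A = 21360 N·m.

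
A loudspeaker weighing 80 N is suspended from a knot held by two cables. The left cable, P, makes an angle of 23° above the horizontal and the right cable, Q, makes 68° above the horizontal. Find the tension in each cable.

ΣF_x = 0: −T_P·cos23° + T_Q·cos68° = 0 → T_Q = 2.45726·T_P.
ΣF_y = 0: T_P·sin23° + T_Q·sin68° = 80.
Substitute: T_P·(0.390731 + 2.45726·0.927184) = 80 → T_P = 29.9731 ≈ 29.97 N.
Then T_Q = 2.45726 × 29.9731 = 73.65 N.

T_P = 29.97 N, T_Q = 73.65 N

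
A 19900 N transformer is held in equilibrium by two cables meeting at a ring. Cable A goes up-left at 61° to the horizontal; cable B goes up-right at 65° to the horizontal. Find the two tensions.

ΣF_x = 0: −T_A·cos61° + T_B·cos65° = 0 → T_B = 1.14716·T_A.
ΣF_y = 0: T_A·sin61° + T_B·sin65° = 19900.
Substitute: T_A·(0.87462 + 1.14716·0.906308) = 19900 → T_A = 10395.4 ≈ 10400 N.
Then T_B = 1.14716 × 10395.4 = 11930 N.

T_A = 10400 N, T_B = 11930 N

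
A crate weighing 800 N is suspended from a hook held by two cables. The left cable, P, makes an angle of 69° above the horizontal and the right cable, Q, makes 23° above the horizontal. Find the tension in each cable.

ΣF_x = 0: −T_P·cos69° + T_Q·cos23° = 0 → T_Q = 0.389317·T_P.
ΣF_y = 0: T_P·sin69° + T_Q·sin23° = 800.
Substitute: T_P·(0.93358 + 0.389317·0.390731) = 800 → T_P = 736.853 ≈ 736.9 N.
Then T_Q = 0.389317 × 736.853 = 286.9 N.

T_P = 736.9 N, T_Q = 286.9 N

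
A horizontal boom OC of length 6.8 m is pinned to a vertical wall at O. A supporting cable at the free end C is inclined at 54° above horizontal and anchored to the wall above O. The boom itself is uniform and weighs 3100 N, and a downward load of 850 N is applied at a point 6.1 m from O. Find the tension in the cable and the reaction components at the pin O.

T = 2858 N, O_x = 1680 N, O_y = 1637 N

ΣM about O: T·sin54°·6.8 − 3100·3.4 − 850·6.1 = 0 → T = 15725/(6.8·0.809017) = 2858.41 ≈ 2858 N.
ΣF_x = 0: O_x − T·cos54° = 0 → O_x = 2858.41 × 0.587785 = 1680 N.
ΣF_y = 0: O_y + T·sin54° − 3100 − 850 = 0 → O_y = 3950 − 2858.41 × 0.809017 = 1637 N.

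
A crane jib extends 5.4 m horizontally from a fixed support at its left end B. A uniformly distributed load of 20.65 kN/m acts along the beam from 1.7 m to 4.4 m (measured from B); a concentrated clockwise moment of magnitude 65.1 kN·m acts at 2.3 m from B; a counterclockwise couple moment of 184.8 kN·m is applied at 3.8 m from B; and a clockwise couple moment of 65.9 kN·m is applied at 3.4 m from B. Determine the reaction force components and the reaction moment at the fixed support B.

Resultant of the distributed load: 20.65 × 2.7 = 55.755 kN at 3.05 m from B.
ΣF_x = 0: B_x = 0.
ΣF_y = 0: B_y − 20.65·2.7 = 0 → B_y = 55.76 kN.
ΣM about B: M_B − (20.65·2.7)·3.05 − 65.1 + 184.8 − 65.9 = 0 → M_B = 116.3 kN·m.

B_x = 0, B_y = 55.76 kN, M_B = 116.3 kN·m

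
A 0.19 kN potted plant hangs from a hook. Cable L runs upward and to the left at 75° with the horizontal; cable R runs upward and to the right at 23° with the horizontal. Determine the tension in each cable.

T_L = 0.1766 kN, T_R = 0.04966 kN

ΣF_x = 0: −T_L·cos75° + T_R·cos23° = 0 → T_R = 0.281171·T_L.
ΣF_y = 0: T_L·sin75° + T_R·sin23° = 0.19.
Substitute: T_L·(0.965926 + 0.281171·0.390731) = 0.19 → T_L = 0.176615 ≈ 0.1766 kN.
Then T_R = 0.281171 × 0.176615 = 0.04966 kN.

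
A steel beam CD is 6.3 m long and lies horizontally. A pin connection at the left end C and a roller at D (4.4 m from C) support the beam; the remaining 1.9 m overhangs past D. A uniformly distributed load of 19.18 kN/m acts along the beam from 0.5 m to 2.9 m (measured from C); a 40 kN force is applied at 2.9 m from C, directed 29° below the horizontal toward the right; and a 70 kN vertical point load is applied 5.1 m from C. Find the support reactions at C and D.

C_x = -34.98 kN, C_y = 23.72 kN, D_y = 111.7 kN

Resultant of the distributed load: 19.18 × 2.4 = 46.032 kN at 1.7 m from C.
Moments about C: D_y·4.4 − (19.18·2.4)·1.7 − 40·sin29°·2.9 − 70·5.1 = 0 → D_y = 491.492/4.4 = 111.703 ≈ 111.7 kN.
ΣF_y = 0: C_y + 111.703 − 19.18·2.4 − 40·sin29° − 70 = 0 → C_y = 23.72 kN.
ΣF_x = 0: C_x + 40·cos29° = 0 → C_x = -34.98 kN.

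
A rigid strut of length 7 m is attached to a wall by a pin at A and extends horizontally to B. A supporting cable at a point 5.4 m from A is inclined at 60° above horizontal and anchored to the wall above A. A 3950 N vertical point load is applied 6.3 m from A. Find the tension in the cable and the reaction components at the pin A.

ΣM about A: T·sin60°·5.4 − 3950·6.3 = 0 → T = 24885/(5.4·0.866025) = 5321.25 ≈ 5321 N.
ΣF_x = 0: A_x − T·cos60° = 0 → A_x = 5321.25 × 0.5 = 2661 N.
ΣF_y = 0: A_y + T·sin60° − 3950 = 0 → A_y = 3950 − 5321.25 × 0.866025 = -658.3 N.

T = 5321 N, A_x = 2661 N, A_y = -658.3 N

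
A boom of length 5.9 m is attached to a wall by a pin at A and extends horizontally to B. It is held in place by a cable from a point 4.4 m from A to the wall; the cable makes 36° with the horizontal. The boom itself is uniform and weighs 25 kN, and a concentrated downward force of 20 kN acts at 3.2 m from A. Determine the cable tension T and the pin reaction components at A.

ΣM about A: T·sin36°·4.4 − 25·2.95 − 20·3.2 = 0 → T = 137.75/(4.4·0.587785) = 53.2624 ≈ 53.26 kN.
ΣF_x = 0: A_x − T·cos36° = 0 → A_x = 53.2624 × 0.809017 = 43.09 kN.
ΣF_y = 0: A_y + T·sin36° − 25 − 20 = 0 → A_y = 45 − 53.2624 × 0.587785 = 13.69 kN.

T = 53.26 kN, A_x = 43.09 kN, A_y = 13.69 kN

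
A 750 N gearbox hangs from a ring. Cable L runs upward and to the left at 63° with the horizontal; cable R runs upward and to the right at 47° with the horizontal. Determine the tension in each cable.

T_L = 544.3 N, T_R = 362.3 N

ΣF_x = 0: −T_L·cos63° + T_R·cos47° = 0 → T_R = 0.665677·T_L.
ΣF_y = 0: T_L·sin63° + T_R·sin47° = 750.
Substitute: T_L·(0.891007 + 0.665677·0.731354) = 750 → T_L = 544.325 ≈ 544.3 N.
Then T_R = 0.665677 × 544.325 = 362.3 N.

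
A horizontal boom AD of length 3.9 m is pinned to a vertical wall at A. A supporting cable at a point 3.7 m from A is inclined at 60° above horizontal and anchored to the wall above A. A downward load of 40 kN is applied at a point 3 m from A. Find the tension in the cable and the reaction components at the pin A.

ΣM about A: T·sin60°·3.7 − 40·3 = 0 → T = 120/(3.7·0.866025) = 37.4498 ≈ 37.45 kN.
ΣF_x = 0: A_x − T·cos60° = 0 → A_x = 37.4498 × 0.5 = 18.72 kN.
ΣF_y = 0: A_y + T·sin60° − 40 = 0 → A_y = 40 − 37.4498 × 0.866025 = 7.568 kN.

T = 37.45 kN, A_x = 18.72 kN, A_y = 7.568 kN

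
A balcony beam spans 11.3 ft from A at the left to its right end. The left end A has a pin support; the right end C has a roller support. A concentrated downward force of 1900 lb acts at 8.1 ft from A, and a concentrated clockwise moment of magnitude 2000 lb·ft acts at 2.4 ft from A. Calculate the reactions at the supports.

A_x = 0, A_y = 361.1 lb, C_y = 1539 lb

Moments about A: C_y·11.3 − 1900·8.1 − 2000 = 0 → C_y = 17390/11.3 = 1538.94 ≈ 1539 lb.
ΣF_y = 0: A_y + 1538.94 − 1900 = 0 → A_y = 361.1 lb.
ΣF_x = 0: no horizontal applied forces, so A_x = 0.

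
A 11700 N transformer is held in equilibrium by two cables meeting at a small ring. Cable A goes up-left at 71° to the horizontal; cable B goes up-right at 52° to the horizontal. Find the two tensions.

ΣF_x = 0: −T_A·cos71° + T_B·cos52° = 0 → T_B = 0.52881·T_A.
ΣF_y = 0: T_A·sin71° + T_B·sin52° = 11700.
Substitute: T_A·(0.945519 + 0.52881·0.788011) = 11700 → T_A = 8588.88 ≈ 8589 N.
Then T_B = 0.52881 × 8588.88 = 4542 N.

T_A = 8589 N, T_B = 4542 N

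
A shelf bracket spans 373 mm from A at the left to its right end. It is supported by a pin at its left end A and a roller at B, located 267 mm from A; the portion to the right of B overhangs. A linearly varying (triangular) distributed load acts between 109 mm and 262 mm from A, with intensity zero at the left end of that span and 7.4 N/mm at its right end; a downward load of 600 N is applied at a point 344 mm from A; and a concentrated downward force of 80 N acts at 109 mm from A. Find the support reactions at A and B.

Resultant of the triangular load: ½ × 7.4 × 153 = 566.1 N, acting at 211 mm from A (one-third of the span from the peak).
ΣM about A: B_y·267 − (½·7.4·153)·211 − 600·344 − 80·109 = 0 → B_y = 334567.1/267 = 1253.06 ≈ 1253 N.
ΣF_y = 0: A_y + 1253.06 − ½·7.4·153 − 600 − 80 = 0 → A_y = -6.960 N.
ΣF_x = 0: no horizontal applied forces, so A_x = 0.

A_x = 0, A_y = -6.960 N, B_y = 1253 N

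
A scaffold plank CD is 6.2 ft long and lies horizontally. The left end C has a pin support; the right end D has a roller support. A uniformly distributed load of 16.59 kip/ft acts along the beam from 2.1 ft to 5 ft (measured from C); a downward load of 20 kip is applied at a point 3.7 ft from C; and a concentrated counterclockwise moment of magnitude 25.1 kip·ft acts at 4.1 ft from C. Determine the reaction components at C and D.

C_x = 0, C_y = 32.68 kip, D_y = 35.43 kip

Resultant of the distributed load: 16.59 × 2.9 = 48.111 kip at 3.55 ft from C.
Taking moments about C: D_y·6.2 − (16.59·2.9)·3.55 − 20·3.7 + 25.1 = 0 → D_y = 219.69405/6.2 = 35.4345 ≈ 35.43 kip.
ΣF_y = 0: C_y + 35.4345 − 16.59·2.9 − 20 = 0 → C_y = 32.68 kip.
ΣF_x = 0: no horizontal applied forces, so C_x = 0.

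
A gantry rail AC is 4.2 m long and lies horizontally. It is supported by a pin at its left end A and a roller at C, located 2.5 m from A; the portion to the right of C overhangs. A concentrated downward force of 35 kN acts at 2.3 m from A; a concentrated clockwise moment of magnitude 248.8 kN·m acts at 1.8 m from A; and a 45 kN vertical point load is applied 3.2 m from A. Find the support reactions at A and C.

A_x = 0, A_y = -109.3 kN, C_y = 189.3 kN

Taking moments about A: C_y·2.5 − 35·2.3 − 248.8 − 45·3.2 = 0 → C_y = 473.3/2.5 = 189.32 ≈ 189.3 kN.
ΣF_y = 0: A_y + 189.32 − 35 − 45 = 0 → A_y = -109.3 kN.
ΣF_x = 0: no horizontal applied forces, so A_x = 0.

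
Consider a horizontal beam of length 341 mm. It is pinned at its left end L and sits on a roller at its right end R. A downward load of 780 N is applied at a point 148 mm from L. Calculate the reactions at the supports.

ΣM about L: R_y·341 − 780·148 = 0 → R_y = 115440/341 = 338.534 ≈ 338.5 N.
ΣF_y = 0: L_y + 338.534 − 780 = 0 → L_y = 441.5 N.
ΣF_x = 0: no horizontal applied forces, so L_x = 0.

L_x = 0, L_y = 441.5 N, R_y = 338.5 N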